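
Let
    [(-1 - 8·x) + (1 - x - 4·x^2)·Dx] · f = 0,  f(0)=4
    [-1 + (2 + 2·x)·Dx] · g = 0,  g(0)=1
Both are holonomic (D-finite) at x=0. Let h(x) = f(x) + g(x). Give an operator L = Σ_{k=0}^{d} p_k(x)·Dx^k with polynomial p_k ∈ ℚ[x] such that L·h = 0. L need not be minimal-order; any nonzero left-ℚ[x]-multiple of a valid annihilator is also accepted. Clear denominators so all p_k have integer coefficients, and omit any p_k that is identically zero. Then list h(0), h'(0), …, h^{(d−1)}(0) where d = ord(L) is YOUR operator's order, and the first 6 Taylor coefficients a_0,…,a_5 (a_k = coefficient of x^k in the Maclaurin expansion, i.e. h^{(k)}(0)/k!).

f: a_k = 4, 4, 20, 36, 116, 260, …
g: a_k = 1, 1/2, -1/8, 1/16, -5/128, 7/256, …
f+g: L₀ = lclm(L_f,L_g), ord ≤ 1+1.
L = (-21 - 75·x - 228·x^2 - 160·x^3) + (41 + 174·x + 609·x^2 + 872·x^3 + 400·x^4)·Dx + (-2 - 38·x - 30·x^2 + 198·x^3 + 352·x^4 + 160·x^5)·Dx^2  (order 2).
h: a_k = 5, 9/2, 159/8, 577/16, 14843/128, 66567/256, …
ICs: h(0) = 5, h′(0) = 9/2.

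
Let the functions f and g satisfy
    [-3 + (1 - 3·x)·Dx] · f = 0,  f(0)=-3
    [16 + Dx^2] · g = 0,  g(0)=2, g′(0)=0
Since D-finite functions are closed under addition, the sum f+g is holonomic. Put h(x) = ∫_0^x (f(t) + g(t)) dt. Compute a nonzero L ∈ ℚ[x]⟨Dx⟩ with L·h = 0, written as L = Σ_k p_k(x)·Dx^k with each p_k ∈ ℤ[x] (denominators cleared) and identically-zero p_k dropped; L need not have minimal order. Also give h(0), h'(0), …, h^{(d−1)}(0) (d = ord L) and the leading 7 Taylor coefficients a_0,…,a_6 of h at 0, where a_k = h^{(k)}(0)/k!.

L = (1680 - 2304·x + 3456·x^2)·Dx + (-272 + 1584·x - 3456·x^2 + 3456·x^3)·Dx^2 + (105 - 144·x + 216·x^2)·Dx^3 + (-17 + 99·x - 216·x^2 + 216·x^3)·Dx^4  (order 4).
h: a_k = 0, -1, -9/2, -43/3, -81/4, -133/3, -243/2, …
ICs: h(0) = 0, h′(0) = -1, h′′(0) = -9, h′′′(0) = -86.

f: a_k = -3, -9, -27, -81, -243, -729, -2187, …
g: a_k = 2, 0, -16, 0, 64/3, 0, -512/45, …
L₀ := lclm(L_f,L_g); ord L₀ ≤ 1+2.
Integrate: L := L₀·Dx.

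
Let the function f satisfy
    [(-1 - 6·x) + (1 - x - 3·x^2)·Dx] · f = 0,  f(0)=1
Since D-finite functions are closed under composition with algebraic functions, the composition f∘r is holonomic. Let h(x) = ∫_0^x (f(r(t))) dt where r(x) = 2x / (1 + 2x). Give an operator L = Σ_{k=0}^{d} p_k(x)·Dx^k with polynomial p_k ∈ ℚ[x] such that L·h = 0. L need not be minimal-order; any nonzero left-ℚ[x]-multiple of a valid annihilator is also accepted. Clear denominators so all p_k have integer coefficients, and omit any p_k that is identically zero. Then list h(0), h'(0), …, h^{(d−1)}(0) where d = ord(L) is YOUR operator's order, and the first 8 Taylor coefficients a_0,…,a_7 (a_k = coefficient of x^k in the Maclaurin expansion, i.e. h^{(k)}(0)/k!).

L = (2 + 28·x)·Dx + (-1 - 4·x + 8·x^2 + 24·x^3)·Dx^2  (order 2).
h: a_k = 0, 1, 1, 4, 0, 144/5, -48, 2304/7, …
ICs: h(0) = 0, h′(0) = 1.

f: a_k = 1, 1, 4, 7, 19, 40, 97, 217, …
h₀=f(r): pull back L_f along r ⇒ L₀.
∫: right-multiply L₀ by Dx.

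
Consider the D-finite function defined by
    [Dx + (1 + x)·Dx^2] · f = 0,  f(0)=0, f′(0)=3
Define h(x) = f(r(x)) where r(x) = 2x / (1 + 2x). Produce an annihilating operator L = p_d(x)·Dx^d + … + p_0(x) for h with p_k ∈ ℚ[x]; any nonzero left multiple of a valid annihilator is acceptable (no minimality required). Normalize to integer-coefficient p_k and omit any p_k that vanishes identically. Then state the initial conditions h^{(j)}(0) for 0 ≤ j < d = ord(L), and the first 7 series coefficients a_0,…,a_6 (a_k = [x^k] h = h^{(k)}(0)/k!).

L = (6 + 16·x)·Dx + (1 + 6·x + 8·x^2)·Dx^2  (order 2).
h: a_k = 0, 6, -18, 56, -180, 2976/5, -2016, …
ICs: h(0) = 0, h′(0) = 6.

f: a_k = 0, 3, -3/2, 1, -3/4, 3/5, -1/2, …
L₀ from L_f via x↦r, Dx↦r'^{-1}Dx.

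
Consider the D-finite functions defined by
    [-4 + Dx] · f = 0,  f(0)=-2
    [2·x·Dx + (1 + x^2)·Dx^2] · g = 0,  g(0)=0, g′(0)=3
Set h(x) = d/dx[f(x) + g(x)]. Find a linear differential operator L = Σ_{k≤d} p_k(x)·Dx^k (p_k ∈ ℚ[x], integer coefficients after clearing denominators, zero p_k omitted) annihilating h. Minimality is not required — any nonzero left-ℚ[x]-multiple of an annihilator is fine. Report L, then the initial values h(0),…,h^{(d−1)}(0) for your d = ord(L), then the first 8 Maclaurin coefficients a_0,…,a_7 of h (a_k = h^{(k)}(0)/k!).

f: a_k = -2, -8, -16, -64/3, -64/3, -256/15, -512/45, -2048/315, …
g: a_k = 0, 3, 0, -1, 0, 3/5, 0, -3/7, …
Weyl lclm of L_f,L_g ⇒ L₀ (ord ≤ 3).
h₀' ⇒ L via d/dx closure of L₀.
L = (4 - 16·x - 12·x^2 - 16·x^3) + (-9 - 13·x^2 - 8·x^4)·Dx + (2 + x + 4·x^2 + x^3 + 2·x^4)·Dx^2  (order 2).
h: a_k = -5, -32, -67, -256/3, -247/3, -1024/15, -2183/45, -8192/315, …
ICs: h(0) = -5, h′(0) = -32.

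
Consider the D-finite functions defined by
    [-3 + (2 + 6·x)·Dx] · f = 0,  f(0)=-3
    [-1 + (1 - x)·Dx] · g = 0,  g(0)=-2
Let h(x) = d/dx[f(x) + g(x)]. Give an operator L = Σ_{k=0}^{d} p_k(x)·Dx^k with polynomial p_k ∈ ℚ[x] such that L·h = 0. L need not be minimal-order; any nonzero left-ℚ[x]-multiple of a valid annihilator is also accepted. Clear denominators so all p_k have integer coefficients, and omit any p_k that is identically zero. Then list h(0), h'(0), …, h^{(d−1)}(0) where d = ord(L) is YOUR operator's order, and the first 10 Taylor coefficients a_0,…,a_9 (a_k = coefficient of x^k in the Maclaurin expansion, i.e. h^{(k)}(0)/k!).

f: a_k = -3, -9/2, 27/8, -81/16, 1215/128, -5103/256, 45927/1024, -216513/2048, 8444007/32768, -42220035/65536, …
g: a_k = -2, -2, -2, -2, -2, -2, -2, -2, -2, -2, …
h₀=f+g: left-lcm gives L₀, ord ≤ 2.
h₀' ⇒ L via d/dx closure of L₀.
L = (-90 - 54·x) + (3 - 198·x - 189·x^2)·Dx + (14 + 46·x - 6·x^2 - 54·x^3)·Dx^2  (order 2).
h: a_k = -13/2, 11/4, -339/16, 959/32, -28075/256, 131637/512, -1544263/2048, 8378471/4096, -381159963/65536, 2150600345/131072, …
ICs: h(0) = -13/2, h′(0) = 11/4.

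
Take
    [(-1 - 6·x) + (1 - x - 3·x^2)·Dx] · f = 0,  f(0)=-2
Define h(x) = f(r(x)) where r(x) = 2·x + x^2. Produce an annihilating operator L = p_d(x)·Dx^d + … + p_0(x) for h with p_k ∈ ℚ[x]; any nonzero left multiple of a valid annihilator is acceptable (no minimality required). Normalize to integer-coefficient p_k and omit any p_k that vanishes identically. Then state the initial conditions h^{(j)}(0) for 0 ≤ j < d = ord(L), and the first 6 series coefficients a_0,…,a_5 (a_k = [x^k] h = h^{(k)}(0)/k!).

L = (2 + 26·x + 36·x^2 + 12·x^3) + (-1 + 2·x + 13·x^2 + 12·x^3 + 3·x^4)·Dx  (order 1).
h: a_k = -2, -4, -34, -144, -784, -3860, …
ICs: h(0) = -2.

f: a_k = -2, -2, -8, -14, -38, -80, …
L₀ from L_f via x↦r, Dx↦r'^{-1}Dx.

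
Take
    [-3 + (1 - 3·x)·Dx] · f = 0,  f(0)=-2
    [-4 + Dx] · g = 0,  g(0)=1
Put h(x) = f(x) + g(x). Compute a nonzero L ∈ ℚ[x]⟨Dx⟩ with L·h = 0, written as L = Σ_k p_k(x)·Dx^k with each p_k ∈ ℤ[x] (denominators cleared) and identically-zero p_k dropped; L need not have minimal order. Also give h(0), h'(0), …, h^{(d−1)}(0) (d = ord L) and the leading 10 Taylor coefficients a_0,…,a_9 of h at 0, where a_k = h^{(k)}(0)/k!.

L = (-24 - 144·x) + (2 + 96·x - 144·x^2)·Dx + (1 - 15·x + 36·x^2)·Dx^2  (order 2).
h: a_k = -1, -2, -10, -130/3, -454/3, -7162/15, -65354/45, -1376786/315, -4132918/315, -111600562/2835, …
ICs: h(0) = -1, h′(0) = -2.

f: a_k = -2, -6, -18, -54, -162, -486, -1458, -4374, -13122, -39366, …
g: a_k = 1, 4, 8, 32/3, 32/3, 128/15, 256/45, 1024/315, 512/315, 2048/2835, …
Sum ⇒ L₀ = lclm(L_f,L_g) in ℚ(x)⟨Dx⟩.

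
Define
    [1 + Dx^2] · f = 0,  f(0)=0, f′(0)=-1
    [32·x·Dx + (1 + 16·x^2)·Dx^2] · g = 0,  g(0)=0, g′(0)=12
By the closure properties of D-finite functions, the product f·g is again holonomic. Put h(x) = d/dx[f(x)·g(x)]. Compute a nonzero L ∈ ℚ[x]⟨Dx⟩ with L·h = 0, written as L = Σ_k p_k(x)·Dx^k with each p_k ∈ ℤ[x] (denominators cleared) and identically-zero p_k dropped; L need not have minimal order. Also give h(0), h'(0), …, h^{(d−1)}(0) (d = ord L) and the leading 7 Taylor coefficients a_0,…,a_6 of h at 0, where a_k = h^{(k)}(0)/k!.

L = (209105 + 6893664·x^2 + 261353216·x^4 + 52248576·x^6 - 2162688·x^8 - 60817408·x^10 + 16777216·x^12) + (108608·x + 9933824·x^3 + 133857280·x^5 + 44564480·x^7 + 20971520·x^9 + 67108864·x^11)·Dx + (210210 + 6980800·x^2 + 263314944·x^4 + 66224128·x^6 + 4063232·x^8 - 54525952·x^10 + 33554432·x^12)·Dx^2 + (108608·x + 9933824·x^3 + 133857280·x^5 + 44564480·x^7 + 20971520·x^9 + 67108864·x^11)·Dx^3 + (1105 + 87136·x^2 + 1961728·x^4 + 13975552·x^6 + 6225920·x^8 + 6291456·x^10 + 16777216·x^12)·Dx^4  (order 4).
h: a_k = 0, -24, 0, 264, 0, -3751, 0, …
ICs: h(0) = 0, h′(0) = -24, h′′(0) = 0, h′′′(0) = 1584.

f: a_k = 0, -1, 0, 1/6, 0, -1/120, 0, …
g: a_k = 0, 12, 0, -64, 0, 3072/5, 0, …
f·g: L₀ = L_f ⊗_s L_g, ord ≤ 2·2.
h₀' ⇒ L via d/dx closure of L₀.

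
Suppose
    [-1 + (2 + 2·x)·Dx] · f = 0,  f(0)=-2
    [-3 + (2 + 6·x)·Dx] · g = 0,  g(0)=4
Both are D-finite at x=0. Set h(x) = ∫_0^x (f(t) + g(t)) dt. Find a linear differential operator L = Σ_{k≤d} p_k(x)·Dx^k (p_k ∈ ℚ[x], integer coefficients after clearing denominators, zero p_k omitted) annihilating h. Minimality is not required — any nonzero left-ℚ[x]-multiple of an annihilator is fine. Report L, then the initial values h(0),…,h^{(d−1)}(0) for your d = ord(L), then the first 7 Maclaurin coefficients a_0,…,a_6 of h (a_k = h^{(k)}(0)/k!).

f: a_k = -2, -1, 1/4, -1/8, 5/64, -7/128, 21/512, …
g: a_k = 4, 6, -9/2, 27/4, -405/32, 1701/64, -15309/256, …
Weyl lclm of L_f,L_g ⇒ L₀ (ord ≤ 2).
∫: right-multiply L₀ by Dx.
L = -3·Dx + (8 + 12·x)·Dx^2 + (4 + 16·x + 12·x^2)·Dx^3  (order 3).
h: a_k = 0, 2, 5/2, -17/12, 53/32, -161/64, 3395/768, …
ICs: h(0) = 0, h′(0) = 2, h′′(0) = 5.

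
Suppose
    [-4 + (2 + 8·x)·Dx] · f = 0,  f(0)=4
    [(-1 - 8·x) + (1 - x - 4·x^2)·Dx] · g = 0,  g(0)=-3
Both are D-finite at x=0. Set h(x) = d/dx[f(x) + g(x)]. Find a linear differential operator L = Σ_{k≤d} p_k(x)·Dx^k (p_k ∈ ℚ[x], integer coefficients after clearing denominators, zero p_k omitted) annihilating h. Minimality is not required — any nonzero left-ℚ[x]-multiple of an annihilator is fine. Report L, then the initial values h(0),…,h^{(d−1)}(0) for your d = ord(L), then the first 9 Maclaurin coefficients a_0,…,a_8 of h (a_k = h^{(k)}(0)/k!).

f: a_k = 4, 8, -8, 16, -40, 112, -336, 1056, -3432, …
g: a_k = -3, -3, -15, -27, -87, -195, -543, -1323, -3495, …
L₀ := lclm(L_f,L_g); ord L₀ ≤ 1+1.
h=h₀': d/dx-closure on L₀ ⇒ L.
L = (-114 - 780·x - 2688·x^2 - 2688·x^3 - 3840·x^4) + (-21 - 420·x - 2778·x^2 - 7200·x^3 - 10272·x^4 - 11520·x^5)·Dx + (6 + 57·x + 153·x^2 + 4·x^3 - 816·x^4 - 2624·x^5 - 2560·x^6)·Dx^2  (order 2).
h: a_k = 5, -46, -33, -508, -415, -5274, -1869, -55416, 23877, …
ICs: h(0) = 5, h′(0) = -46.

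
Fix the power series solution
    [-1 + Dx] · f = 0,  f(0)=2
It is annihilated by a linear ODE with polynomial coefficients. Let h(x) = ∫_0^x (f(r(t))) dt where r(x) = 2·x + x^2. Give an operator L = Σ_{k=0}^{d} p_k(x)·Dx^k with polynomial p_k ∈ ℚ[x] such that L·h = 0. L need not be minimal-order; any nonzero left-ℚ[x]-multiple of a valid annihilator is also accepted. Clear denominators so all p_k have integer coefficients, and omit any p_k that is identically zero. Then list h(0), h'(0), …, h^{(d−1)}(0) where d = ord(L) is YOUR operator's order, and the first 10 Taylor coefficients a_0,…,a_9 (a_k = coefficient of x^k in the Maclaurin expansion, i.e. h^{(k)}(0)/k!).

f: a_k = 2, 2, 1, 1/3, 1/12, 1/60, 1/360, 1/2520, 1/20160, 1/181440, …
Change of var in L_f (x↦r) gives L₀.
h=∫₀ˣh₀: take L = L₀·Dx.
L = (-2 - 2·x)·Dx + Dx^2  (order 2).
h: a_k = 0, 2, 2, 2, 5/3, 19/15, 13/15, 173/315, 407/1260, 5/28, …
ICs: h(0) = 0, h′(0) = 2.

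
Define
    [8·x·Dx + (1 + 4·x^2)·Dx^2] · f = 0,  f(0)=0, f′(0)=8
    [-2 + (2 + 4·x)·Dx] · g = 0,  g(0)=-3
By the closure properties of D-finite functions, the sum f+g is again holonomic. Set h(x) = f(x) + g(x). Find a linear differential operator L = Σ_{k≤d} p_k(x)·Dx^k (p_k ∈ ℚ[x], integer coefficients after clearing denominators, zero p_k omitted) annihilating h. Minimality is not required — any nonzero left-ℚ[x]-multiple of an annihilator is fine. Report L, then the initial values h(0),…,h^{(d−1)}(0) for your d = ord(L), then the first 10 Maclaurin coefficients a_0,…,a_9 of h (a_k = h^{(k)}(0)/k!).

L = (-8 - 40·x + 96·x^2 + 96·x^3)·Dx + (-11 - 32·x + 40·x^2 + 384·x^3 + 336·x^4)·Dx^2 + (-1 + 6·x + 24·x^2 + 48·x^3 + 112·x^4 + 96·x^5)·Dx^3  (order 3).
h: a_k = -3, 5, 3/2, -73/6, 15/8, 919/40, 63/16, -8885/112, 1287/128, 242839/1152, …
ICs: h(0) = -3, h′(0) = 5, h′′(0) = 3.

f: a_k = 0, 8, 0, -32/3, 0, 128/5, 0, -512/7, 0, 2048/9, …
g: a_k = -3, -3, 3/2, -3/2, 15/8, -21/8, 63/16, -99/16, 1287/128, -2145/128, …
Sum ⇒ L₀ = lclm(L_f,L_g) in ℚ(x)⟨Dx⟩.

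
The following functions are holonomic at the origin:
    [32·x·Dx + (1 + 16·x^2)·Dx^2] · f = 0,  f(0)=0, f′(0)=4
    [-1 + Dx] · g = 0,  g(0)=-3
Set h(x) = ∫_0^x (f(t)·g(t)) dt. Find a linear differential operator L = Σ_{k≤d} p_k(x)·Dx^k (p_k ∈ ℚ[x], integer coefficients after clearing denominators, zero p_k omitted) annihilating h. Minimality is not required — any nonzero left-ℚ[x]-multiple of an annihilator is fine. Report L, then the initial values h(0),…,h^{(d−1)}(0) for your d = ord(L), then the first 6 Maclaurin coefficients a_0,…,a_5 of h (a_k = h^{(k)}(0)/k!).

f: a_k = 0, 4, 0, -64/3, 0, 1024/5, …
g: a_k = -3, -3, -3/2, -1/2, -1/8, -1/40, …
L₀ := L_f ⊗_s L_g (sym. prod.), ord ≤ 2.
Integrate: L := L₀·Dx.
L = (1 - 32·x + 16·x^2)·Dx + (-2 + 32·x - 32·x^2)·Dx^2 + (1 + 16·x^2)·Dx^3  (order 3).
h: a_k = 0, 0, -6, -4, 29/2, 62/5, …
ICs: h(0) = 0, h′(0) = 0, h′′(0) = -12.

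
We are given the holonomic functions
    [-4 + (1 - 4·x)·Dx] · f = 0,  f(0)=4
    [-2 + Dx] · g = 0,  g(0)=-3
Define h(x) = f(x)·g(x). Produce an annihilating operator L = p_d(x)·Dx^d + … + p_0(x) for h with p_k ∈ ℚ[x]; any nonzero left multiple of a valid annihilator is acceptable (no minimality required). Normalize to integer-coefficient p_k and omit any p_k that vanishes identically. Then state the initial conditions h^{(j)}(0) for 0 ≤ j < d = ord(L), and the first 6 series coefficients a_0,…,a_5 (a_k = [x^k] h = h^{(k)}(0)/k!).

f: a_k = 4, 16, 64, 256, 1024, 4096, …
g: a_k = -3, -6, -6, -4, -2, -4/5, …
L₀ := L_f ⊗_s L_g (sym. prod.), ord ≤ 1.
L = (6 - 8·x) + (-1 + 4·x)·Dx  (order 1).
h: a_k = -12, -72, -312, -1264, -5064, -101296/5, …
ICs: h(0) = -12.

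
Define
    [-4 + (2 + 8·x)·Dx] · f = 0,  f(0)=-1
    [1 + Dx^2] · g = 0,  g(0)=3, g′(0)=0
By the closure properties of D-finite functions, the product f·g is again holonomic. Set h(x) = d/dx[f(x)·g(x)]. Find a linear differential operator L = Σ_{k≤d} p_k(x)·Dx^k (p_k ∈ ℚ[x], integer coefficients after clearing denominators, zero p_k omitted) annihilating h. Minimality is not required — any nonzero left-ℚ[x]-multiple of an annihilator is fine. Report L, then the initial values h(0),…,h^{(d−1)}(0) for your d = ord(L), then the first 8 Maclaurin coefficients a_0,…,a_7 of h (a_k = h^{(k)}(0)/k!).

f: a_k = -1, -2, 2, -4, 10, -28, 84, -264, …
g: a_k = 3, 0, -3/2, 0, 1/8, 0, -1/240, 0, …
Product ⇒ symmetric product L₀, ord ≤ 2.
h=h₀': d/dx-closure on L₀ ⇒ L.
L = (-7 + 336·x + 736·x^2 + 256·x^3 + 256·x^4) + (44 + 144·x - 192·x^2 - 256·x^3)·Dx + (13 + 112·x + 288·x^2 + 256·x^3 + 256·x^4)·Dx^2  (order 2).
h: a_k = -6, 15, -27, 215/2, -1565/4, 56941/40, -630413/120, 32917807/1680, …
ICs: h(0) = -6, h′(0) = 15.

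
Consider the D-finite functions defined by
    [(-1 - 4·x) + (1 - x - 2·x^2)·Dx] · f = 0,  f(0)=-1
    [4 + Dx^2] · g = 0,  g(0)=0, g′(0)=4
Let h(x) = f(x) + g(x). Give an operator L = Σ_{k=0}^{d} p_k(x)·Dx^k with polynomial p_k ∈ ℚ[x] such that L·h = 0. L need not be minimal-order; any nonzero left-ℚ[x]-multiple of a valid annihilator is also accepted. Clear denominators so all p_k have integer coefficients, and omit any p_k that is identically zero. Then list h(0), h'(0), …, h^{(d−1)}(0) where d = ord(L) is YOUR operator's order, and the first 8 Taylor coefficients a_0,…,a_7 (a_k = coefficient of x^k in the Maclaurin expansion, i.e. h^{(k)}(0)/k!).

f: a_k = -1, -1, -3, -5, -11, -21, -43, -85, …
g: a_k = 0, 4, 0, -8/3, 0, 8/15, 0, -16/315, …
h₀=f+g: left-lcm gives L₀, ord ≤ 3.
L = (68 + 304·x + 200·x^2 + 320·x^3 + 160·x^4 + 128·x^5) + (-20 + 12·x + 24·x^2 + 8·x^3 + 48·x^4 + 96·x^5 + 64·x^6)·Dx + (17 + 76·x + 50·x^2 + 80·x^3 + 40·x^4 + 32·x^5)·Dx^2 + (-5 + 3·x + 6·x^2 + 2·x^3 + 12·x^4 + 24·x^5 + 16·x^6)·Dx^3  (order 3).
h: a_k = -1, 3, -3, -23/3, -11, -307/15, -43, -26791/315, …
ICs: h(0) = -1, h′(0) = 3, h′′(0) = -6.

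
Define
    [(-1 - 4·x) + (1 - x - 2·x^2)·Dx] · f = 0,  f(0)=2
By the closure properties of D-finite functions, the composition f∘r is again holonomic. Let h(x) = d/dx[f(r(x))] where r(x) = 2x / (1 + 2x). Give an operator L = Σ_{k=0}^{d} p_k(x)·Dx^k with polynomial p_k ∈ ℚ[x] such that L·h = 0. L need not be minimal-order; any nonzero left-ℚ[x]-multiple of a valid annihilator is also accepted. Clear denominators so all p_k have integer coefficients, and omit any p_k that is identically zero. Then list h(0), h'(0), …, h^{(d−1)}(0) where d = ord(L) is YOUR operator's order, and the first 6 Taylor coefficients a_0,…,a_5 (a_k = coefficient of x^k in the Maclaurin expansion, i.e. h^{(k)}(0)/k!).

L = (8 + 48·x + 288·x^2 + 320·x^3) + (-1 - 14·x - 36·x^2 + 56·x^3 + 160·x^4)·Dx  (order 1).
h: a_k = 4, 32, 0, 512, -1280, 9216, …
ICs: h(0) = 4.

f: a_k = 2, 2, 6, 10, 22, 42, …
f∘r: x↦r, Dx↦Dx/r' in L_f ⇒ L₀.
h₀' ⇒ L via d/dx closure of L₀.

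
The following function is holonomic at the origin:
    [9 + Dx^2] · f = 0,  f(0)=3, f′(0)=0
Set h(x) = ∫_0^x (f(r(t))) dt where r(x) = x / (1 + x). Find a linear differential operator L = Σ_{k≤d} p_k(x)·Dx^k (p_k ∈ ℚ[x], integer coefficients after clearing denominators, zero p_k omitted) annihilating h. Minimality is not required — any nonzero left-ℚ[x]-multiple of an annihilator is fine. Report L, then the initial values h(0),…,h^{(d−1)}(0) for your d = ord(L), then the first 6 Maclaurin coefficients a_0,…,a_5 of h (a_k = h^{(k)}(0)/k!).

L = 9·Dx + (2 + 6·x + 6·x^2 + 2·x^3)·Dx^2 + (1 + 4·x + 6·x^2 + 4·x^3 + x^4)·Dx^3  (order 3).
h: a_k = 0, 3, 0, -9/2, 27/4, -243/40, …
ICs: h(0) = 0, h′(0) = 3, h′′(0) = 0.

f: a_k = 3, 0, -27/2, 0, 81/8, 0, …
h₀=f(r): pull back L_f along r ⇒ L₀.
Integrate: L := L₀·Dx.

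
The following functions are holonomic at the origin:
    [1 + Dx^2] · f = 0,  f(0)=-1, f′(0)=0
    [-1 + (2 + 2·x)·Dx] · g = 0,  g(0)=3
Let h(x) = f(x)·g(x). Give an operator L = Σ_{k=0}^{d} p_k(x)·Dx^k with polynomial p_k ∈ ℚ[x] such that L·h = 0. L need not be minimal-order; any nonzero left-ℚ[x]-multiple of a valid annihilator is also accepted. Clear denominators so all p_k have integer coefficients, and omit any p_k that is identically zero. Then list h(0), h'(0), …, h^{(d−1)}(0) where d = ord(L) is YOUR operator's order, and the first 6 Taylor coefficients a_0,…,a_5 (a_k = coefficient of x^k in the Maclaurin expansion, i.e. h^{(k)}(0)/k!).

f: a_k = -1, 0, 1/2, 0, -1/24, 0, …
g: a_k = 3, 3/2, -3/8, 3/16, -15/128, 21/256, …
Product ⇒ symmetric product L₀, ord ≤ 2.
L = (7 + 8·x + 4·x^2) + (-4 - 4·x)·Dx + (4 + 8·x + 4·x^2)·Dx^2  (order 2).
h: a_k = -3, -3/2, 15/8, 9/16, -25/128, -13/256, …
ICs: h(0) = -3, h′(0) = -3/2.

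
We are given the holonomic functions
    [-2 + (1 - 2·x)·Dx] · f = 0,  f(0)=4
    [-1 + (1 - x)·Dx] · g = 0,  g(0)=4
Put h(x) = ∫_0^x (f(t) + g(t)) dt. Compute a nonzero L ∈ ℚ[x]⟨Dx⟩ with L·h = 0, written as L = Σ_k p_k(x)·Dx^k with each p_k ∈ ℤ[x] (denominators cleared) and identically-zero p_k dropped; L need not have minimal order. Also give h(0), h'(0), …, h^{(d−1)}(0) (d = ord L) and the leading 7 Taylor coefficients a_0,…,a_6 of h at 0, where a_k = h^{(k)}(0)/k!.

L = -4·Dx + (6 - 8·x)·Dx^2 + (-1 + 3·x - 2·x^2)·Dx^3  (order 3).
h: a_k = 0, 8, 6, 20/3, 9, 68/5, 22, …
ICs: h(0) = 0, h′(0) = 8, h′′(0) = 12.

f: a_k = 4, 8, 16, 32, 64, 128, 256, …
g: a_k = 4, 4, 4, 4, 4, 4, 4, …
Weyl lclm of L_f,L_g ⇒ L₀ (ord ≤ 2).
h=∫h₀ ⇒ L = L₀·Dx.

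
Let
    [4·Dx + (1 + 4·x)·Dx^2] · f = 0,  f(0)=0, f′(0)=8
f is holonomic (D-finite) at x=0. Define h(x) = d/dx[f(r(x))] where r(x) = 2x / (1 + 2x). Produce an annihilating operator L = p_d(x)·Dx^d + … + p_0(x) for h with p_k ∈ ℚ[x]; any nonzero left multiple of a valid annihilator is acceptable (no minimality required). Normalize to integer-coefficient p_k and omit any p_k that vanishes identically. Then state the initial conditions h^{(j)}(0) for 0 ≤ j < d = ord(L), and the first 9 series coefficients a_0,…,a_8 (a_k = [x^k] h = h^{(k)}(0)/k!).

f: a_k = 0, 8, -16, 128/3, -128, 2048/5, -4096/3, 32768/7, -16384, …
L₀ from L_f via x↦r, Dx↦r'^{-1}Dx.
Derive L from L₀ (diff closure).
L = (12 + 40·x) + (1 + 12·x + 20·x^2)·Dx  (order 1).
h: a_k = 16, -192, 1984, -19968, 199936, -1999872, 19999744, -199999488, 1999998976, …
ICs: h(0) = 16.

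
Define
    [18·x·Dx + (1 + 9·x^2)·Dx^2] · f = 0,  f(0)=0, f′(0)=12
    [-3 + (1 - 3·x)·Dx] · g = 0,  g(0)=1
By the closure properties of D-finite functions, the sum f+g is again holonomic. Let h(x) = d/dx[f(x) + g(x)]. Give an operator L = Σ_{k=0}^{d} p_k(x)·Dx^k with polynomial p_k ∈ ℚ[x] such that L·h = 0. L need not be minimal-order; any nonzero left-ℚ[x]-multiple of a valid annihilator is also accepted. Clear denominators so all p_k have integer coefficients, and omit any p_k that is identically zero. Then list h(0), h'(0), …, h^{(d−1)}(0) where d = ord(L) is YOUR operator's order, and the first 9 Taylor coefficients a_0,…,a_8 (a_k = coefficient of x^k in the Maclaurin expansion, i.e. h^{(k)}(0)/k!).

L = (18 - 216·x - 486·x^2) + (-12 + 18·x - 108·x^2 - 486·x^3)·Dx + (1 - 81·x^4)·Dx^2  (order 2).
h: a_k = 15, 18, -27, 324, 2187, 4374, 6561, 52488, 255879, …
ICs: h(0) = 15, h′(0) = 18.

f: a_k = 0, 12, 0, -36, 0, 972/5, 0, -8748/7, 0, …
g: a_k = 1, 3, 9, 27, 81, 243, 729, 2187, 6561, …
f+g: L₀ = lclm(L_f,L_g), ord ≤ 2+1.
h=h₀': d/dx-closure on L₀ ⇒ L.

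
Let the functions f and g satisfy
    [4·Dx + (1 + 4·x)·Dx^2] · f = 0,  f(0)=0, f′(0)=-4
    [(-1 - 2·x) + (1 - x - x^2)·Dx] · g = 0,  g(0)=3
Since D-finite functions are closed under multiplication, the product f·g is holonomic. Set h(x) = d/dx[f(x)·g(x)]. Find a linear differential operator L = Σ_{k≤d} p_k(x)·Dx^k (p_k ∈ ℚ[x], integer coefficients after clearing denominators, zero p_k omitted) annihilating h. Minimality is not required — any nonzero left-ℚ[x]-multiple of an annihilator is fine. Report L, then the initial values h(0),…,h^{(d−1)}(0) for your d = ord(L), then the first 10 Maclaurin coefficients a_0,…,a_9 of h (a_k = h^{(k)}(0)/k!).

f: a_k = 0, -4, 8, -64/3, 64, -1024/5, 2048/3, -16384/7, 8192, -262144/9, …
g: a_k = 3, 3, 6, 9, 15, 24, 39, 63, 102, 165, …
h₀=f·g: eliminate ⇒ L₀, order ≤ 2·1.
h₀' ⇒ L via d/dx closure of L₀.
L = (82 + 216·x + 288·x^2) + (-7 + 62·x + 264·x^2 + 224·x^3)·Dx + (-3 - 17·x - 9·x^2 + 52·x^3 + 32·x^4)·Dx^2  (order 2).
h: a_k = -12, 24, -192, 560, -2692, 49488/5, -206868/5, 5688224/35, -4597536/7, 55001336/21, …
ICs: h(0) = -12, h′(0) = 24.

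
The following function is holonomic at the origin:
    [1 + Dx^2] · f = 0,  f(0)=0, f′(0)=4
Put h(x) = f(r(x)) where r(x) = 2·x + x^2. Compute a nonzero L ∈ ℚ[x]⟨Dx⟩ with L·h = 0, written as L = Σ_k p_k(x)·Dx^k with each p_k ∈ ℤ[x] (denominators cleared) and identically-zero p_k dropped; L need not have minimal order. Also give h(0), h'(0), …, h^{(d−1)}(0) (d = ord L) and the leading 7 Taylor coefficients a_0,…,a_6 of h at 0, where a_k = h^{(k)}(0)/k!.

f: a_k = 0, 4, 0, -2/3, 0, 1/30, 0, …
L₀ from L_f via x↦r, Dx↦r'^{-1}Dx.
L = (4 + 12·x + 12·x^2 + 4·x^3) - Dx + (1 + x)·Dx^2  (order 2).
h: a_k = 0, 8, 4, -16/3, -8, -44/15, 2, …
ICs: h(0) = 0, h′(0) = 8.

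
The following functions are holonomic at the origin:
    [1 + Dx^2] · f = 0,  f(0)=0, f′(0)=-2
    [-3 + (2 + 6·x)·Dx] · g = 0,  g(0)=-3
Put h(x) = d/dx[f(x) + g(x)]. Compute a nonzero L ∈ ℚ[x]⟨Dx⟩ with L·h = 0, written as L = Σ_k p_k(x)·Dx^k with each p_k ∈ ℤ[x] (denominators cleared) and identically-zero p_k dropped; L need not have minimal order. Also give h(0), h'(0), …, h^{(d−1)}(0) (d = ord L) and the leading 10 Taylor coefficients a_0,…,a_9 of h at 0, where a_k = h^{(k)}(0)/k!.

L = (-417 - 72·x - 108·x^2) + (-62 - 234·x - 216·x^2 - 216·x^3)·Dx + (-417 - 72·x - 108·x^2)·Dx^2 + (-62 - 234·x - 216·x^2 - 216·x^3)·Dx^3  (order 3).
h: a_k = -13/2, 27/4, -227/16, 1215/32, -76609/768, 137781/512, -68201339/92160, 8444007/4096, -119693800249/20643840, 2153221785/131072, …
ICs: h(0) = -13/2, h′(0) = 27/4, h′′(0) = -227/8.

f: a_k = 0, -2, 0, 1/3, 0, -1/60, 0, 1/2520, 0, -1/181440, …
g: a_k = -3, -9/2, 27/8, -81/16, 1215/128, -5103/256, 45927/1024, -216513/2048, 8444007/32768, -42220035/65536, …
Sum ⇒ L₀ = lclm(L_f,L_g) in ℚ(x)⟨Dx⟩.
Derive L from L₀ (diff closure).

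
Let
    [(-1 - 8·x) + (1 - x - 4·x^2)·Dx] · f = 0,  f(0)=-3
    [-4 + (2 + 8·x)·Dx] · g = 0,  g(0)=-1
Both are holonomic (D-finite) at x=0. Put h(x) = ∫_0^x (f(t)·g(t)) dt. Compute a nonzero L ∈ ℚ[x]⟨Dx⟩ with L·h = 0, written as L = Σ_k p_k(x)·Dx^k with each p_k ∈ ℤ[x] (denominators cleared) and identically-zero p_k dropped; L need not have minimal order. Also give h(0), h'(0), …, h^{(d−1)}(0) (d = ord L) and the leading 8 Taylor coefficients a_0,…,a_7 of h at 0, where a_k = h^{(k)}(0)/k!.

L = (3 + 10·x + 24·x^2)·Dx + (-1 - 3·x + 8·x^2 + 16·x^3)·Dx^2  (order 2).
h: a_k = 0, 3, 9/2, 5, 63/4, 93/5, 143/2, 549/7, …
ICs: h(0) = 0, h′(0) = 3.

f: a_k = -3, -3, -15, -27, -87, -195, -543, -1323, …
g: a_k = -1, -2, 2, -4, 10, -28, 84, -264, …
f·g: L₀ = L_f ⊗_s L_g, ord ≤ 1·1.
Integrate: L := L₀·Dx.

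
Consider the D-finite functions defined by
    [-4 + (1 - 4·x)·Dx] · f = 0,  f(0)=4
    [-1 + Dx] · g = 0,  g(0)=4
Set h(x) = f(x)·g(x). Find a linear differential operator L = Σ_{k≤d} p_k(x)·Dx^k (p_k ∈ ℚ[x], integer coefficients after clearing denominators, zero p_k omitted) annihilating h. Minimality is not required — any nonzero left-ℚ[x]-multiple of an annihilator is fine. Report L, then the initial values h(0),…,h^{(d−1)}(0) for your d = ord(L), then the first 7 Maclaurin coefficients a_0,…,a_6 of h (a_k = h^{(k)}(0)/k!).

L = (5 - 4·x) + (-1 + 4·x)·Dx  (order 1).
h: a_k = 16, 80, 328, 3944/3, 15778/3, 315562/15, 757349/9, …
ICs: h(0) = 16.

f: a_k = 4, 16, 64, 256, 1024, 4096, 16384, …
g: a_k = 4, 4, 2, 2/3, 1/6, 1/30, 1/180, …
Sym-product of L_f,L_g gives L₀ (≤ ord 1).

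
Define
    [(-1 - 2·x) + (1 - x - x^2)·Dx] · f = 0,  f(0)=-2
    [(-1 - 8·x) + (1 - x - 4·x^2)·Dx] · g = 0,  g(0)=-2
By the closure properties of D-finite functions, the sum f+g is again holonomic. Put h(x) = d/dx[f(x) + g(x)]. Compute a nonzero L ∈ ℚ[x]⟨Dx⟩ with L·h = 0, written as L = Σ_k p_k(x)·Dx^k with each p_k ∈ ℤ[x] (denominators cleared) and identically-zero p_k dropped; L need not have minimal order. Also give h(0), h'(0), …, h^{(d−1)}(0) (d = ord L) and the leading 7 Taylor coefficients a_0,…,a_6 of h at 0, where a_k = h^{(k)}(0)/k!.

L = (-6 - 216·x - 240·x^2 - 984·x^3 - 1554·x^4 - 1440·x^5 + 576·x^6) + (6 + 54·x + 66·x^2 + 144·x^3 - 177·x^4 - 1506·x^5 - 672·x^6 + 384·x^7)·Dx + (-1 + 2·x - 11·x^2 - 2·x^3 + 122·x^4 + 9·x^5 - 243·x^6 - 48·x^7 + 48·x^8)·Dx^2  (order 2).
h: a_k = -4, -28, -72, -272, -730, -2328, -6468, …
ICs: h(0) = -4, h′(0) = -28.

f: a_k = -2, -2, -4, -6, -10, -16, -26, …
g: a_k = -2, -2, -10, -18, -58, -130, -362, …
Weyl lclm of L_f,L_g ⇒ L₀ (ord ≤ 2).
Derive L from L₀ (diff closure).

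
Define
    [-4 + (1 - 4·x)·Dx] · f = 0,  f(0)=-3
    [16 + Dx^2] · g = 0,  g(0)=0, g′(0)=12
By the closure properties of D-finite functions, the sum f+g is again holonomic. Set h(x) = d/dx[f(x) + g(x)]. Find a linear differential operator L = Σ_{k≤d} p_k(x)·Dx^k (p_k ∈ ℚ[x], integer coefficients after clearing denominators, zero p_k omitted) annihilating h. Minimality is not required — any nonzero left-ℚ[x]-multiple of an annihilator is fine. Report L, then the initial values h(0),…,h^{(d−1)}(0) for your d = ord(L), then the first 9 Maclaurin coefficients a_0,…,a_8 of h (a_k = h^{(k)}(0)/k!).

L = (1664 - 1024·x + 2048·x^2) + (-112 + 576·x - 768·x^2 + 1024·x^3)·Dx + (104 - 64·x + 128·x^2)·Dx^2 + (-7 + 36·x - 48·x^2 + 64·x^3)·Dx^3  (order 3).
h: a_k = 0, -96, -672, -3072, -15232, -73728, -5161984/15, -1572864, -743176192/105, …
ICs: h(0) = 0, h′(0) = -96, h′′(0) = -1344.

f: a_k = -3, -12, -48, -192, -768, -3072, -12288, -49152, -196608, …
g: a_k = 0, 12, 0, -32, 0, 128/5, 0, -1024/105, 0, …
L₀ := lclm(L_f,L_g); ord L₀ ≤ 1+2.
h₀' ⇒ L via d/dx closure of L₀.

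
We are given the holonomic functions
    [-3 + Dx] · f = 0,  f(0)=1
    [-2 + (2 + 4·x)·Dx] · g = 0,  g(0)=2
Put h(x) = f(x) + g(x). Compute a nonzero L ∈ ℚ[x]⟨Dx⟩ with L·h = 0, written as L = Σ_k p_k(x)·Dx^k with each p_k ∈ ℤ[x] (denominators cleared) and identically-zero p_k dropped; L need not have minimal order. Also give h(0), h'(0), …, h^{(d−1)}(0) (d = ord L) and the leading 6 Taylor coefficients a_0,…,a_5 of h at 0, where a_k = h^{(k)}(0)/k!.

f: a_k = 1, 3, 9/2, 9/2, 27/8, 81/40, …
g: a_k = 2, 2, -1, 1, -5/4, 7/4, …
Sum ⇒ L₀ = lclm(L_f,L_g) in ℚ(x)⟨Dx⟩.
L = (12 + 18·x) + (-10 - 36·x - 36·x^2)·Dx + (2 + 10·x + 12·x^2)·Dx^2  (order 2).
h: a_k = 3, 5, 7/2, 11/2, 17/8, 151/40, …
ICs: h(0) = 3, h′(0) = 5.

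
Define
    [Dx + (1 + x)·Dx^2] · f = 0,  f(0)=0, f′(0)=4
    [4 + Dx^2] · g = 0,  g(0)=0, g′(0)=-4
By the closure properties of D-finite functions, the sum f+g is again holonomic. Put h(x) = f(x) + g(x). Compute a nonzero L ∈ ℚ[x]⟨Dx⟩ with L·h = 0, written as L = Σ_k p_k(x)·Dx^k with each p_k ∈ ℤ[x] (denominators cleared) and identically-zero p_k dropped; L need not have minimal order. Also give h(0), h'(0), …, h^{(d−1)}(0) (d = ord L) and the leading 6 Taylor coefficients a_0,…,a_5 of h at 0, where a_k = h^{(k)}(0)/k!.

L = (20 + 16·x + 8·x^2)·Dx + (12 + 28·x + 24·x^2 + 8·x^3)·Dx^2 + (5 + 4·x + 2·x^2)·Dx^3 + (3 + 7·x + 6·x^2 + 2·x^3)·Dx^4  (order 4).
h: a_k = 0, 0, -2, 4, -1, 4/15, …
ICs: h(0) = 0, h′(0) = 0, h′′(0) = -4, h′′′(0) = 24.

f: a_k = 0, 4, -2, 4/3, -1, 4/5, …
g: a_k = 0, -4, 0, 8/3, 0, -8/15, …
Sum ⇒ L₀ = lclm(L_f,L_g) in ℚ(x)⟨Dx⟩.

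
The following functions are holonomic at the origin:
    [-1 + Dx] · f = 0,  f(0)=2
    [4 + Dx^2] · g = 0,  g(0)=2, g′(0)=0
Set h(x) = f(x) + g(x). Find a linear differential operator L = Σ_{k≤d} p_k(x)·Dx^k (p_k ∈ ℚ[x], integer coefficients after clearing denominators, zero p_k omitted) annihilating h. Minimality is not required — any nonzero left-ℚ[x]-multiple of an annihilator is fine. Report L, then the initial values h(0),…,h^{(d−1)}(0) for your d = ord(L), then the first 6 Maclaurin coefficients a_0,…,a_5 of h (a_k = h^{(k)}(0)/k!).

f: a_k = 2, 2, 1, 1/3, 1/12, 1/60, …
g: a_k = 2, 0, -4, 0, 4/3, 0, …
Sum ⇒ L₀ = lclm(L_f,L_g) in ℚ(x)⟨Dx⟩.
L = -4 + 4·Dx - Dx^2 + Dx^3  (order 3).
h: a_k = 4, 2, -3, 1/3, 17/12, 1/60, …
ICs: h(0) = 4, h′(0) = 2, h′′(0) = -6.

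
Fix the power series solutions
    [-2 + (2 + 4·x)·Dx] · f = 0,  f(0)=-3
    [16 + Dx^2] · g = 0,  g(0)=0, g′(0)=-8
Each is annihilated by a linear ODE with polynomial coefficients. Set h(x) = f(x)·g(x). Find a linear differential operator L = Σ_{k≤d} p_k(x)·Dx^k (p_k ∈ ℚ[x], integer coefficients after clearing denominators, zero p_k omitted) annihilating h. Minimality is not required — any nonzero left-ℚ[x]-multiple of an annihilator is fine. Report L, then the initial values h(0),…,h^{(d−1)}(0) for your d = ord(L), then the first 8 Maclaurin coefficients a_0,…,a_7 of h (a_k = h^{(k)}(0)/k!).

f: a_k = -3, -3, 3/2, -3/2, 15/8, -21/8, 63/16, -99/16, …
g: a_k = 0, -8, 0, 64/3, 0, -256/15, 0, 2048/315, …
Product ⇒ symmetric product L₀, ord ≤ 2.
L = (19 + 64·x + 64·x^2) + (-2 - 4·x)·Dx + (1 + 4·x + 4·x^2)·Dx^2  (order 2).
h: a_k = 0, 24, 24, -76, -52, 341/5, 201/5, -7687/210, …
ICs: h(0) = 0, h′(0) = 24.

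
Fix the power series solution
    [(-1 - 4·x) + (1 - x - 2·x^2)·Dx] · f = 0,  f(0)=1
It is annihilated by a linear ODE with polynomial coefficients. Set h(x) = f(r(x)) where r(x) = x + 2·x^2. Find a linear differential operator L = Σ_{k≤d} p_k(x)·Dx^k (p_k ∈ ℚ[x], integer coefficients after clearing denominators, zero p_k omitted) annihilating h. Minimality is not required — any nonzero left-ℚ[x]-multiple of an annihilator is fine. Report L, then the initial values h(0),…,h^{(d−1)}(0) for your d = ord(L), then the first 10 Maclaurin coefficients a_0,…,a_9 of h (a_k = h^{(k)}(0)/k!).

f: a_k = 1, 1, 3, 5, 11, 21, 43, 85, 171, 341, …
Change of var in L_f (x↦r) gives L₀.
L = (1 + 8·x + 24·x^2 + 32·x^3) + (-1 + x + 4·x^2 + 8·x^3 + 8·x^4)·Dx  (order 1).
h: a_k = 1, 1, 5, 17, 53, 169, 557, 1793, 5797, 18777, …
ICs: h(0) = 1.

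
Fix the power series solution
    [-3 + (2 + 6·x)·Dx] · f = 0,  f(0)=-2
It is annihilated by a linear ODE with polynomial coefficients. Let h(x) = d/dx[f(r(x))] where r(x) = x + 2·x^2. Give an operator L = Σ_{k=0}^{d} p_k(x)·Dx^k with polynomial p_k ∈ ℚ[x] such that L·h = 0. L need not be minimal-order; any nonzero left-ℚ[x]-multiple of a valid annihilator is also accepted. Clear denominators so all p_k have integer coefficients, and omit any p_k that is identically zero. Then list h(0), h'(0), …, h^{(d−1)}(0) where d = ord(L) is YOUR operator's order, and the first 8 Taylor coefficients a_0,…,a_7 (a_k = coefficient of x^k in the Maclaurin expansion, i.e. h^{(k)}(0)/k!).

f: a_k = -2, -3, 9/4, -27/8, 405/64, -1701/128, 15309/512, -72171/1024, …
h₀=f(r): pull back L_f along r ⇒ L₀.
h=h₀': d/dx-closure on L₀ ⇒ L.
L = 5 + (-2 - 14·x - 36·x^2 - 48·x^3)·Dx  (order 1).
h: a_k = -3, -15/2, 135/8, -315/16, -2025/128, 33615/256, -292005/1024, 282285/2048, …
ICs: h(0) = -3.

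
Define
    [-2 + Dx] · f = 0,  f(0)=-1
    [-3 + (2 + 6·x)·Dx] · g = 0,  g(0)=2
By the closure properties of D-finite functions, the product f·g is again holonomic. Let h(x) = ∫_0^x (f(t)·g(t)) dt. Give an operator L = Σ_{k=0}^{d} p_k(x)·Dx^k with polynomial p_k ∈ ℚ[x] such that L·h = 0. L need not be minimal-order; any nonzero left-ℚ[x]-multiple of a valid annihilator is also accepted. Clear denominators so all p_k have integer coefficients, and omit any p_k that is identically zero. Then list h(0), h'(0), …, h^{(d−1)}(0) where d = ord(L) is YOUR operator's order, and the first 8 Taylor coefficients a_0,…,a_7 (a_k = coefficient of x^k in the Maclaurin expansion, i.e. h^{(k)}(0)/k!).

L = (-7 - 12·x)·Dx + (2 + 6·x)·Dx^2  (order 2).
h: a_k = 0, -2, -7/2, -31/12, -181/96, -241/960, -13279/11520, 276497/161280, …
ICs: h(0) = 0, h′(0) = -2.

f: a_k = -1, -2, -2, -4/3, -2/3, -4/15, -4/45, -8/315, …
g: a_k = 2, 3, -9/4, 27/8, -405/64, 1701/128, -15309/512, 72171/1024, …
L₀ := L_f ⊗_s L_g (sym. prod.), ord ≤ 1.
Integrate: L := L₀·Dx.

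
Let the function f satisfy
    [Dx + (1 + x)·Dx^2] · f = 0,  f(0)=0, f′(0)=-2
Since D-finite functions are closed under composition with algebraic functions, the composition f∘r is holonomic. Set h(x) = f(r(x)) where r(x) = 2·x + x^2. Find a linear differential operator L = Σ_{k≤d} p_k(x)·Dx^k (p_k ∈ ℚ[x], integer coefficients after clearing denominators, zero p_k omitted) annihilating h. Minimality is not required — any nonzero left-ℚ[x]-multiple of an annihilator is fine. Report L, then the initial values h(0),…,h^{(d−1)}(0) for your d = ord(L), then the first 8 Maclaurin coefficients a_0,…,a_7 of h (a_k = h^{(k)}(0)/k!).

f: a_k = 0, -2, 1, -2/3, 1/2, -2/5, 1/3, -2/7, …
h₀=f(r): pull back L_f along r ⇒ L₀.
L = Dx + (1 + x)·Dx^2  (order 2).
h: a_k = 0, -4, 2, -4/3, 1, -4/5, 2/3, -4/7, …
ICs: h(0) = 0, h′(0) = -4.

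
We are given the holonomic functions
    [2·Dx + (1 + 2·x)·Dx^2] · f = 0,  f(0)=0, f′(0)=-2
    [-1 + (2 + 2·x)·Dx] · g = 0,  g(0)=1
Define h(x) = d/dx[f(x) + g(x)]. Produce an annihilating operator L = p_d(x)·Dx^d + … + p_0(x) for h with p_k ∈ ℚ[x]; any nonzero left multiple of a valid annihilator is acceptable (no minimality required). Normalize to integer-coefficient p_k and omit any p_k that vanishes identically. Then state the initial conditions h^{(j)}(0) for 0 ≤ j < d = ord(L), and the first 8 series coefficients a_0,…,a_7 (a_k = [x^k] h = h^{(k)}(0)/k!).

L = (10 + 4·x) + (29 + 52·x + 20·x^2)·Dx + (6 + 22·x + 24·x^2 + 8·x^3)·Dx^2  (order 2).
h: a_k = -3/2, 15/4, -125/16, 507/32, -8157/256, 32705/512, -261913/2048, 1048147/4096, …
ICs: h(0) = -3/2, h′(0) = 15/4.

f: a_k = 0, -2, 2, -8/3, 4, -32/5, 32/3, -128/7, …
g: a_k = 1, 1/2, -1/8, 1/16, -5/128, 7/256, -21/1024, 33/2048, …
Weyl lclm of L_f,L_g ⇒ L₀ (ord ≤ 3).
h₀' ⇒ L via d/dx closure of L₀.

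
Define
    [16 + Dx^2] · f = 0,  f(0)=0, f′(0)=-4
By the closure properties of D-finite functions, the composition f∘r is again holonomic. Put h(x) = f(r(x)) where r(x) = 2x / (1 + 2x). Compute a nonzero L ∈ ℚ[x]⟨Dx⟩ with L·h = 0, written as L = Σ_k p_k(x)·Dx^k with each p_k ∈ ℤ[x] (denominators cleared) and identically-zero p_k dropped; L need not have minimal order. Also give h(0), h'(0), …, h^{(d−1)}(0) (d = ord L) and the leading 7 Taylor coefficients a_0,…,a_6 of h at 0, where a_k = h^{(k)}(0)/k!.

L = 64 + (4 + 24·x + 48·x^2 + 32·x^3)·Dx + (1 + 8·x + 24·x^2 + 32·x^3 + 16·x^4)·Dx^2  (order 2).
h: a_k = 0, -8, 16, 160/3, -448, 24704/15, -3840, …
ICs: h(0) = 0, h′(0) = -8.

f: a_k = 0, -4, 0, 32/3, 0, -128/15, 0, …
h₀=f(r): pull back L_f along r ⇒ L₀.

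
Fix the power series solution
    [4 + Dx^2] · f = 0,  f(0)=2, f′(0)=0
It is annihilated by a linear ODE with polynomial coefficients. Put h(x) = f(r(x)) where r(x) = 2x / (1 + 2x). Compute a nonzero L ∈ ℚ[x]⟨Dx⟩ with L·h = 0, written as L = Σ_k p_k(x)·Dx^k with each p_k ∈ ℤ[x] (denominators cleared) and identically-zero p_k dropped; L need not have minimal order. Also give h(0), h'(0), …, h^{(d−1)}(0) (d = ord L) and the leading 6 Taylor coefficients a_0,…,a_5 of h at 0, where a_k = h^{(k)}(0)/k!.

f: a_k = 2, 0, -4, 0, 4/3, 0, …
Substitute x→r, Dx→(1/r')Dx; clear ⇒ L₀.
L = 16 + (4 + 24·x + 48·x^2 + 32·x^3)·Dx + (1 + 8·x + 24·x^2 + 32·x^3 + 16·x^4)·Dx^2  (order 2).
h: a_k = 2, 0, -16, 64, -512/3, 1024/3, …
ICs: h(0) = 2, h′(0) = 0.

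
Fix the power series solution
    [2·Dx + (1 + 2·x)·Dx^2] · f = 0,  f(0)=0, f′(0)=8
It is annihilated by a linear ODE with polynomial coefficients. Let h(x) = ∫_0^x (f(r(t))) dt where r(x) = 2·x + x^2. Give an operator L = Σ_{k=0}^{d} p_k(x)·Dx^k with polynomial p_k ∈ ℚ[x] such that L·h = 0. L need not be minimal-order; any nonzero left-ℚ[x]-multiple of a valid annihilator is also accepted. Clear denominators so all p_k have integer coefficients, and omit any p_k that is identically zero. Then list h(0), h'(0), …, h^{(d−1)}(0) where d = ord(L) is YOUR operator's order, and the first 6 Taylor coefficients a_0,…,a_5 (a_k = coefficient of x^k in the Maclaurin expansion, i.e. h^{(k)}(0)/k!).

f: a_k = 0, 8, -8, 32/3, -16, 128/5, …
L₀ from L_f via x↦r, Dx↦r'^{-1}Dx.
∫: right-multiply L₀ by Dx.
L = (3 + 4·x + 2·x^2)·Dx^2 + (1 + 5·x + 6·x^2 + 2·x^3)·Dx^3  (order 3).
h: a_k = 0, 0, 8, -8, 40/3, -136/5, …
ICs: h(0) = 0, h′(0) = 0, h′′(0) = 16.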